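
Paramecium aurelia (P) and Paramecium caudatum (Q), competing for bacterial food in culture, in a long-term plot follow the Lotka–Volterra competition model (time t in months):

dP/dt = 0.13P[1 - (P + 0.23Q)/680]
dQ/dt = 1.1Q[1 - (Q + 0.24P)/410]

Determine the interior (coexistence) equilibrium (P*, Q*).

P* ≈ 620, Q* ≈ 261

Setting both brackets to zero gives the nullclines P + 0.23Q = 680 and 0.24P + Q = 410.
Substituting Q = 410 - 0.24P into the first: P(1 - 0.23·0.24) = 680 - 0.23·410.
So P* = 586/0.945 = 620, and then Q* = 410 - 0.24·620 = 261.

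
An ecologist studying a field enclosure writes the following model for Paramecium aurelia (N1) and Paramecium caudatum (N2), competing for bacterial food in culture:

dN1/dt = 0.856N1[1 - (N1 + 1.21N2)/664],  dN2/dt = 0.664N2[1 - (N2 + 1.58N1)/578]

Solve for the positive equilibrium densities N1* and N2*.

Setting both brackets to zero gives the nullclines N1 + 1.21N2 = 664 and 1.58N1 + N2 = 578.
Substituting N2 = 578 - 1.58N1 into the first: N1(1 - 1.21·1.58) = 664 - 1.21·578.
So N1* = -35.4/-0.912 = 38.8, and then N2* = 578 - 1.58·38.8 = 517.

N1* ≈ 38.8, N2* ≈ 517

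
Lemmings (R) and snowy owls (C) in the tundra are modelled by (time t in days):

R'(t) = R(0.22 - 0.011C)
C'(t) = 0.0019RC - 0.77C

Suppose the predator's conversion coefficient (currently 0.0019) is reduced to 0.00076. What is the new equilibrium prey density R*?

R* ≈ 1010

At the interior fixed point, setting dC/dt = 0 with C > 0 fixes R* = (predator death rate)/(RC coefficient) — independent of the other coefficients.
With the change, R* = 0.77/0.00076 = 1010; it rises from 405.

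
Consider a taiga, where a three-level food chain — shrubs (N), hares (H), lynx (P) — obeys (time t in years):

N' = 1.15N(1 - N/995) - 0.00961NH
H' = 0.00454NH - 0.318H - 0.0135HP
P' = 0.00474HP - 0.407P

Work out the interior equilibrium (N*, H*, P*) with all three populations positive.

From dP/dt = 0: 0.00474H* = 0.407, so H* = 85.9.
From dN/dt = 0: 1.15(1 - N*/995) = 0.00961·85.9, giving N* = 995·(1 - 0.718) = 281.
From dH/dt = 0: 0.00454·281 - 0.318 = 0.0135P*, so P* = 0.958/0.0135 = 71.

N* ≈ 281, H* ≈ 85.9, P* ≈ 71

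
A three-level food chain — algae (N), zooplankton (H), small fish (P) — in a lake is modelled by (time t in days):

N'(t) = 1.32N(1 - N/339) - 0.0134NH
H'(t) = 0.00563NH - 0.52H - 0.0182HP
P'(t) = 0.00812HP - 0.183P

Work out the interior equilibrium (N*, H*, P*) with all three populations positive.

From dP/dt = 0: 0.00812H* = 0.183, so H* = 22.5.
From dN/dt = 0: 1.32(1 - N*/339) = 0.0134·22.5, giving N* = 339·(1 - 0.229) = 261.
From dH/dt = 0: 0.00563·261 - 0.52 = 0.0182P*, so P* = 0.952/0.0182 = 52.3.

N* ≈ 261, H* ≈ 22.5, P* ≈ 52.3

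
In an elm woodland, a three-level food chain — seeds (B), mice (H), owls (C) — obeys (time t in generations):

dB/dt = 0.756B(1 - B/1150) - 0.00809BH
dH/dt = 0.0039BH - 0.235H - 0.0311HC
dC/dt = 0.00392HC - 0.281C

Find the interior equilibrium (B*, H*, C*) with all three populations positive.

B* ≈ 268, H* ≈ 71.7, C* ≈ 26

From dC/dt = 0: 0.00392H* = 0.281, so H* = 71.7.
From dB/dt = 0: 0.756(1 - B*/1150) = 0.00809·71.7, giving B* = 1150·(1 - 0.767) = 268.
From dH/dt = 0: 0.0039·268 - 0.235 = 0.0311C*, so C* = 0.81/0.0311 = 26.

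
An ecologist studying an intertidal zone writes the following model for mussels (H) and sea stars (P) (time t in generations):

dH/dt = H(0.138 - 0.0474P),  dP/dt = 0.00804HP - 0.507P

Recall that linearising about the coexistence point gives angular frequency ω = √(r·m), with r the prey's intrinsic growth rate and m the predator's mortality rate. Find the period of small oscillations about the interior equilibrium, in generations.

T ≈ 23.8 generations

Here r = 0.138 and m = 0.507, so r·m = 0.07.
ω = √0.07 = 0.265 per generation, hence T = 2π/ω ≈ 23.8 generations.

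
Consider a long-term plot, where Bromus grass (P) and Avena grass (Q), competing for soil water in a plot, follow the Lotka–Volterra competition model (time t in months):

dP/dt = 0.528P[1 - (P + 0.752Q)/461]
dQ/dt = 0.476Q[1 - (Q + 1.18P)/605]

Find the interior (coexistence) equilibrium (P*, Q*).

P* ≈ 53.6, Q* ≈ 542

Setting both brackets to zero gives the nullclines P + 0.752Q = 461 and 1.18P + Q = 605.
Substituting Q = 605 - 1.18P into the first: P(1 - 0.752·1.18) = 461 - 0.752·605.
So P* = 6.04/0.113 = 53.6, and then Q* = 605 - 1.18·53.6 = 542.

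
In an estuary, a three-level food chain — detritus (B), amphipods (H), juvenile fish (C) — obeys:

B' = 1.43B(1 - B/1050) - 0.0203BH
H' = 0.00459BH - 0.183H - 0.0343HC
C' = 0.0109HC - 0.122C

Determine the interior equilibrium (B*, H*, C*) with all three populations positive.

B* ≈ 883, H* ≈ 11.2, C* ≈ 113

From dC/dt = 0: 0.0109H* = 0.122, so H* = 11.2.
From dB/dt = 0: 1.43(1 - B*/1050) = 0.0203·11.2, giving B* = 1050·(1 - 0.159) = 883.
From dH/dt = 0: 0.00459·883 - 0.183 = 0.0343C*, so C* = 3.87/0.0343 = 113.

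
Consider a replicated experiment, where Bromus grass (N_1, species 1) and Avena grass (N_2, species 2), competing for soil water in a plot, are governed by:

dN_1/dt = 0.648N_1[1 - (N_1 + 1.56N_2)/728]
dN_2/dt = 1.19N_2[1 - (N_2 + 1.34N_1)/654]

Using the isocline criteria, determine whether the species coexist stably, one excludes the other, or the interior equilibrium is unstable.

Compare the nullcline intercepts: K1/α12 = 728/1.56 = 467 < K2 = 654; K2/α21 = 654/1.34 = 488 < K1 = 728.
Since both are reversed, neither can invade when rare; the interior point is a saddle.

unstable coexistence (outcome depends on initial conditions)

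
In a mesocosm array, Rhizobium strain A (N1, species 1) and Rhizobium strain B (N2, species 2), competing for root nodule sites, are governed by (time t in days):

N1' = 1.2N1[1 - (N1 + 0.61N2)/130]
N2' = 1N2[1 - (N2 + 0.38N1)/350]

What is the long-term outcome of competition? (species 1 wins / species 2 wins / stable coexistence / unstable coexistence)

Compare the nullcline intercepts: K1/α12 = 130/0.61 = 213 < K2 = 350; K2/α21 = 350/0.38 = 921 > K1 = 130.
Since the inequalities point opposite ways, species 2 can invade but species 1 cannot.

species 2 excludes species 1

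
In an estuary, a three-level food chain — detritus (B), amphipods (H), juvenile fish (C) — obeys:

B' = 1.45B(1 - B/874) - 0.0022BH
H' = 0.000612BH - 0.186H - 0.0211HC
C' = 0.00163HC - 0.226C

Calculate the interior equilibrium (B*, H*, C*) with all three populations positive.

From dC/dt = 0: 0.00163H* = 0.226, so H* = 139.
From dB/dt = 0: 1.45(1 - B*/874) = 0.0022·139, giving B* = 874·(1 - 0.21) = 690.
From dH/dt = 0: 0.000612·690 - 0.186 = 0.0211C*, so C* = 0.236/0.0211 = 11.2.

B* ≈ 690, H* ≈ 139, C* ≈ 11.2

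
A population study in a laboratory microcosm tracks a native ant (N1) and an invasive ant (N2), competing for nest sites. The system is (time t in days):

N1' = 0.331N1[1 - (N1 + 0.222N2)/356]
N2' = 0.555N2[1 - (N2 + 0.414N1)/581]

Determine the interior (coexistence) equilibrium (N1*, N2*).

N1* ≈ 250, N2* ≈ 478

Setting both brackets to zero gives the nullclines N1 + 0.222N2 = 356 and 0.414N1 + N2 = 581.
Substituting N2 = 581 - 0.414N1 into the first: N1(1 - 0.222·0.414) = 356 - 0.222·581.
So N1* = 227/0.908 = 250, and then N2* = 581 - 0.414·250 = 478.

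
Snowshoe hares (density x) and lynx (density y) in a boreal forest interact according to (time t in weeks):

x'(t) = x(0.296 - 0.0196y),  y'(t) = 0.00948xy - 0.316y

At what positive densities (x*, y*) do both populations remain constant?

x* ≈ 33.3, y* ≈ 15.1

Set dy/dt = 0 with y > 0: 0.00948x - 0.316 = 0, so x* = 0.316/0.00948 = 33.3.
Set dx/dt = 0 with x > 0: 0.296 - 0.0196y = 0, so y* = 0.296/0.0196 = 15.1.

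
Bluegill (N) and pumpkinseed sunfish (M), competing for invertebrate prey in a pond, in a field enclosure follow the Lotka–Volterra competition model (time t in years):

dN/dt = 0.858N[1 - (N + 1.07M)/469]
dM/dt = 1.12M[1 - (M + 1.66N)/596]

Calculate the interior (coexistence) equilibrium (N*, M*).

N* ≈ 217, M* ≈ 235

Setting both brackets to zero gives the nullclines N + 1.07M = 469 and 1.66N + M = 596.
Substituting M = 596 - 1.66N into the first: N(1 - 1.07·1.66) = 469 - 1.07·596.
So N* = -169/-0.776 = 217, and then M* = 596 - 1.66·217 = 235.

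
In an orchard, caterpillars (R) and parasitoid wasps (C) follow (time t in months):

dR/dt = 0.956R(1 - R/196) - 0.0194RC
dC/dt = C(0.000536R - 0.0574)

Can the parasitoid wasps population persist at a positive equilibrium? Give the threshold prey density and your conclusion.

The predator equation gives dC/dt > 0 only when R > 0.0574/0.000536 = 107.
Without the predator, R → K = 196. Since 196 > 107, the predator can invade and persist.

Threshold R = 107; K > 107, so yes, the predator persists.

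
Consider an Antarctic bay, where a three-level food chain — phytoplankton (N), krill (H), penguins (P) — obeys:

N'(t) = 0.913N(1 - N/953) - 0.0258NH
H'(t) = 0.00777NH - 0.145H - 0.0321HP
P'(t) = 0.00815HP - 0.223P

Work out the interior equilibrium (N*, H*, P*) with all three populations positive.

N* ≈ 216, H* ≈ 27.4, P* ≈ 47.8

From dP/dt = 0: 0.00815H* = 0.223, so H* = 27.4.
From dN/dt = 0: 0.913(1 - N*/953) = 0.0258·27.4, giving N* = 953·(1 - 0.773) = 216.
From dH/dt = 0: 0.00777·216 - 0.145 = 0.0321P*, so P* = 1.53/0.0321 = 47.8.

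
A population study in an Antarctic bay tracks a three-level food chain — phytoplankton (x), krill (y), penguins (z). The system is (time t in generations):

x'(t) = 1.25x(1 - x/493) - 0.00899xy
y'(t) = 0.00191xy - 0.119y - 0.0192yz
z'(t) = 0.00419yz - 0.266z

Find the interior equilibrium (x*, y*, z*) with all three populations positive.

From dz/dt = 0: 0.00419y* = 0.266, so y* = 63.5.
From dx/dt = 0: 1.25(1 - x*/493) = 0.00899·63.5, giving x* = 493·(1 - 0.457) = 268.
From dy/dt = 0: 0.00191·268 - 0.119 = 0.0192z*, so z* = 0.393/0.0192 = 20.5.

x* ≈ 268, y* ≈ 63.5, z* ≈ 20.5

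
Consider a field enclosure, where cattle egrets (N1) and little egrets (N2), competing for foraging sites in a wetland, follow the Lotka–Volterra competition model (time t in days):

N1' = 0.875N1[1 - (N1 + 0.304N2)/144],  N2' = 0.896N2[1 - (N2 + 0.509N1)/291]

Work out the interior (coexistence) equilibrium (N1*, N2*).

Setting both brackets to zero gives the nullclines N1 + 0.304N2 = 144 and 0.509N1 + N2 = 291.
Substituting N2 = 291 - 0.509N1 into the first: N1(1 - 0.304·0.509) = 144 - 0.304·291.
So N1* = 55.5/0.845 = 65.7, and then N2* = 291 - 0.509·65.7 = 258.

N1* ≈ 65.7, N2* ≈ 258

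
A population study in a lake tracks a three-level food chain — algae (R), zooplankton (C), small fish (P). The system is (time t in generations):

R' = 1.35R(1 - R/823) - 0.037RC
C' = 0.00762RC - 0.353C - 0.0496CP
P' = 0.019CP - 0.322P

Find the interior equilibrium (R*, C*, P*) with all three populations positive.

R* ≈ 441, C* ≈ 16.9, P* ≈ 60.6

From dP/dt = 0: 0.019C* = 0.322, so C* = 16.9.
From dR/dt = 0: 1.35(1 - R*/823) = 0.037·16.9, giving R* = 823·(1 - 0.464) = 441.
From dC/dt = 0: 0.00762·441 - 0.353 = 0.0496P*, so P* = 3.01/0.0496 = 60.6.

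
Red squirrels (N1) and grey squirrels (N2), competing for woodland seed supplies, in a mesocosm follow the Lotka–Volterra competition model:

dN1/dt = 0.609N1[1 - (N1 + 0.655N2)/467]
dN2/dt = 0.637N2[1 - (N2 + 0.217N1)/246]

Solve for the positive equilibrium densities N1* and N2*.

Setting both brackets to zero gives the nullclines N1 + 0.655N2 = 467 and 0.217N1 + N2 = 246.
Substituting N2 = 246 - 0.217N1 into the first: N1(1 - 0.655·0.217) = 467 - 0.655·246.
So N1* = 306/0.858 = 357, and then N2* = 246 - 0.217·357 = 169.

N1* ≈ 357, N2* ≈ 169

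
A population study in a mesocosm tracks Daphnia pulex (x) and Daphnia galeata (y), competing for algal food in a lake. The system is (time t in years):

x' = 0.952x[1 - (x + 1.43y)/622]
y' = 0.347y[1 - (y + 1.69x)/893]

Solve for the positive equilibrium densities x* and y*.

x* ≈ 462, y* ≈ 112

Setting both brackets to zero gives the nullclines x + 1.43y = 622 and 1.69x + y = 893.
Substituting y = 893 - 1.69x into the first: x(1 - 1.43·1.69) = 622 - 1.43·893.
So x* = -655/-1.42 = 462, and then y* = 893 - 1.69·462 = 112.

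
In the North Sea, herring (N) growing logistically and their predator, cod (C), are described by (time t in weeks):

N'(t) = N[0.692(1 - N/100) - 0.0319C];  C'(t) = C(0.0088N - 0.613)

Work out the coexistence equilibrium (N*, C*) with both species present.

From dC/dt = 0 with C > 0: 0.0088N* = 0.613, so N* = 69.7.
Substitute into dN/dt = 0: 0.692(1 - 69.7/100) = 0.0319C*.
The bracket is 0.303, giving C* = 0.21/0.0319 = 6.58.

N* ≈ 69.7, C* ≈ 6.58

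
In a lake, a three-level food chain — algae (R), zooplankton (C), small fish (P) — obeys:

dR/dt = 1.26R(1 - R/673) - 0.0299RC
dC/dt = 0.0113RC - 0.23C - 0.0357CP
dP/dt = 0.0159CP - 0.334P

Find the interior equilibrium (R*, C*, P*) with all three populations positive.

From dP/dt = 0: 0.0159C* = 0.334, so C* = 21.
From dR/dt = 0: 1.26(1 - R*/673) = 0.0299·21, giving R* = 673·(1 - 0.498) = 338.
From dC/dt = 0: 0.0113·338 - 0.23 = 0.0357P*, so P* = 3.58/0.0357 = 100.

R* ≈ 338, C* ≈ 21, P* ≈ 100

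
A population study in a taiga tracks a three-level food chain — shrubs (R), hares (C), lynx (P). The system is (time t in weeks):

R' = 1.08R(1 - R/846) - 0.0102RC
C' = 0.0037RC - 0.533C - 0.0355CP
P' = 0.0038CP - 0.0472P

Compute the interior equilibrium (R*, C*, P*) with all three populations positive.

R* ≈ 747, C* ≈ 12.4, P* ≈ 62.8

From dP/dt = 0: 0.0038C* = 0.0472, so C* = 12.4.
From dR/dt = 0: 1.08(1 - R*/846) = 0.0102·12.4, giving R* = 846·(1 - 0.117) = 747.
From dC/dt = 0: 0.0037·747 - 0.533 = 0.0355P*, so P* = 2.23/0.0355 = 62.8.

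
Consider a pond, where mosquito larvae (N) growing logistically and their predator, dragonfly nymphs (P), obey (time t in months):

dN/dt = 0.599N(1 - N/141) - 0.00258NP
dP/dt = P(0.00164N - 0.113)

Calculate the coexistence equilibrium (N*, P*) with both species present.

N* ≈ 68.9, P* ≈ 119

From dP/dt = 0 with P > 0: 0.00164N* = 0.113, so N* = 68.9.
Substitute into dN/dt = 0: 0.599(1 - 68.9/141) = 0.00258P*.
The bracket is 0.511, giving P* = 0.306/0.00258 = 119.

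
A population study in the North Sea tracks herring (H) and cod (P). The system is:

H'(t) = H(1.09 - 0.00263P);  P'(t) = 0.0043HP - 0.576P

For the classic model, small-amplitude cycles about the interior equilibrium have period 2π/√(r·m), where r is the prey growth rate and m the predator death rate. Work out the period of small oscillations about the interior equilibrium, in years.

T ≈ 7.93 years

Here r = 1.09 and m = 0.576, so r·m = 0.628.
ω = √0.628 = 0.792 per year, hence T = 2π/ω ≈ 7.93 years.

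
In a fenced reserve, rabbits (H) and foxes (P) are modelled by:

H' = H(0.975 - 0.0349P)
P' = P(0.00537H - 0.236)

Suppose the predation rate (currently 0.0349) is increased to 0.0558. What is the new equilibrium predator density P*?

P* ≈ 17.5

At the interior fixed point, setting dH/dt = 0 with H > 0 fixes P* = (prey growth rate)/(HP coefficient) — independent of the other coefficients.
With the change, P* = 0.975/0.0558 = 17.5; it falls from 27.9.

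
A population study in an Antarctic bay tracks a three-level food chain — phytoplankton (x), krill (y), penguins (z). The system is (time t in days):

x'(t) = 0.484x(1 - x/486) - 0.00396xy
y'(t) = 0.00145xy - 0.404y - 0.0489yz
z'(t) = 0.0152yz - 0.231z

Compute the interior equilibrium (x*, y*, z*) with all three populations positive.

From dz/dt = 0: 0.0152y* = 0.231, so y* = 15.2.
From dx/dt = 0: 0.484(1 - x*/486) = 0.00396·15.2, giving x* = 486·(1 - 0.124) = 426.
From dy/dt = 0: 0.00145·426 - 0.404 = 0.0489z*, so z* = 0.213/0.0489 = 4.36.

x* ≈ 426, y* ≈ 15.2, z* ≈ 4.36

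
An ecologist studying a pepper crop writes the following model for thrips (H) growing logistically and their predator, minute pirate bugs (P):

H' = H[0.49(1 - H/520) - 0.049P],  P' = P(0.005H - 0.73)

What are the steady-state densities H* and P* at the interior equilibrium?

H* ≈ 146, P* ≈ 7.19

From dP/dt = 0 with P > 0: 0.005H* = 0.73, so H* = 146.
Substitute into dH/dt = 0: 0.49(1 - 146/520) = 0.049P*.
The bracket is 0.719, giving P* = 0.352/0.049 = 7.19.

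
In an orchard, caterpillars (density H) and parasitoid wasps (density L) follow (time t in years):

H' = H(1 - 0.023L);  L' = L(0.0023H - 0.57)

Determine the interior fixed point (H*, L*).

Set dL/dt = 0 with L > 0: 0.0023H - 0.57 = 0, so H* = 0.57/0.0023 = 248.
Set dH/dt = 0 with H > 0: 1 - 0.023L = 0, so L* = 1/0.023 = 43.5.

H* ≈ 248, L* ≈ 43.5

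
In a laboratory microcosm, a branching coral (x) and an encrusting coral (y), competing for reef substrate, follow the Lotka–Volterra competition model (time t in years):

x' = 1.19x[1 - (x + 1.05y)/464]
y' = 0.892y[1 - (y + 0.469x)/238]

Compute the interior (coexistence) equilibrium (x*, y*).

Setting both brackets to zero gives the nullclines x + 1.05y = 464 and 0.469x + y = 238.
Substituting y = 238 - 0.469x into the first: x(1 - 1.05·0.469) = 464 - 1.05·238.
So x* = 214/0.508 = 422, and then y* = 238 - 0.469·422 = 40.2.

x* ≈ 422, y* ≈ 40.2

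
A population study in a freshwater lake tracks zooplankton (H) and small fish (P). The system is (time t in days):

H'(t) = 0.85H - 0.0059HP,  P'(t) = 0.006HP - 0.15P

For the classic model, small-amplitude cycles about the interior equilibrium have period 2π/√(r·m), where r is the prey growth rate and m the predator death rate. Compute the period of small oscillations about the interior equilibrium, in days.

T ≈ 17.6 days

Here r = 0.85 and m = 0.15, so r·m = 0.128.
ω = √0.128 = 0.357 per day, hence T = 2π/ω ≈ 17.6 days.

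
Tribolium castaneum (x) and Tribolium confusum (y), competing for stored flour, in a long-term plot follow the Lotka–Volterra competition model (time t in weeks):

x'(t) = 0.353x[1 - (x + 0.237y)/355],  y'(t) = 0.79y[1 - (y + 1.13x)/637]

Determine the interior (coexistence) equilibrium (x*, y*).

x* ≈ 279, y* ≈ 322

Setting both brackets to zero gives the nullclines x + 0.237y = 355 and 1.13x + y = 637.
Substituting y = 637 - 1.13x into the first: x(1 - 0.237·1.13) = 355 - 0.237·637.
So x* = 204/0.732 = 279, and then y* = 637 - 1.13·279 = 322.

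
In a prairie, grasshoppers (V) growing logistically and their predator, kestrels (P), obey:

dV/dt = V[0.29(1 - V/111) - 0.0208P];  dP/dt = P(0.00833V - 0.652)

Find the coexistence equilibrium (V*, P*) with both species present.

V* ≈ 78.3, P* ≈ 4.11

From dP/dt = 0 with P > 0: 0.00833V* = 0.652, so V* = 78.3.
Substitute into dV/dt = 0: 0.29(1 - 78.3/111) = 0.0208P*.
The bracket is 0.295, giving P* = 0.0855/0.0208 = 4.11.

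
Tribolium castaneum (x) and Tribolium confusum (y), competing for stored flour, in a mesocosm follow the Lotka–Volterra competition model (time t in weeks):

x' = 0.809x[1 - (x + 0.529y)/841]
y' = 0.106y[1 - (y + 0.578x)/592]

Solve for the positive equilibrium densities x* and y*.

Setting both brackets to zero gives the nullclines x + 0.529y = 841 and 0.578x + y = 592.
Substituting y = 592 - 0.578x into the first: x(1 - 0.529·0.578) = 841 - 0.529·592.
So x* = 528/0.694 = 760, and then y* = 592 - 0.578·760 = 153.

x* ≈ 760, y* ≈ 153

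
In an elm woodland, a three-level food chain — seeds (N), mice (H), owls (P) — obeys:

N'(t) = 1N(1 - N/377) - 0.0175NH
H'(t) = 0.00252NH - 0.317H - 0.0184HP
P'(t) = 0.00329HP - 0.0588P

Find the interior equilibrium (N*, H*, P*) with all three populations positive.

N* ≈ 259, H* ≈ 17.9, P* ≈ 18.3

From dP/dt = 0: 0.00329H* = 0.0588, so H* = 17.9.
From dN/dt = 0: 1(1 - N*/377) = 0.0175·17.9, giving N* = 377·(1 - 0.313) = 259.
From dH/dt = 0: 0.00252·259 - 0.317 = 0.0184P*, so P* = 0.336/0.0184 = 18.3.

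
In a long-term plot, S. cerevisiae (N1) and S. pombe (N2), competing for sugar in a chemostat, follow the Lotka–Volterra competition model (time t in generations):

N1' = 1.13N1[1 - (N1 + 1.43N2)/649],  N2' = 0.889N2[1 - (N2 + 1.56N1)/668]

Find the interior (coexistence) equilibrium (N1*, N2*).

N1* ≈ 249, N2* ≈ 280

Setting both brackets to zero gives the nullclines N1 + 1.43N2 = 649 and 1.56N1 + N2 = 668.
Substituting N2 = 668 - 1.56N1 into the first: N1(1 - 1.43·1.56) = 649 - 1.43·668.
So N1* = -306/-1.23 = 249, and then N2* = 668 - 1.56·249 = 280.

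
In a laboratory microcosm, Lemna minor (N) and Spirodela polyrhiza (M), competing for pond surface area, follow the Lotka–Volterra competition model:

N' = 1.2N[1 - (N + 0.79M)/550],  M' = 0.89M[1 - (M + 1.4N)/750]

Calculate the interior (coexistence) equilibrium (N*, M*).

N* ≈ 401, M* ≈ 189

Setting both brackets to zero gives the nullclines N + 0.79M = 550 and 1.4N + M = 750.
Substituting M = 750 - 1.4N into the first: N(1 - 0.79·1.4) = 550 - 0.79·750.
So N* = -42.5/-0.106 = 401, and then M* = 750 - 1.4·401 = 189.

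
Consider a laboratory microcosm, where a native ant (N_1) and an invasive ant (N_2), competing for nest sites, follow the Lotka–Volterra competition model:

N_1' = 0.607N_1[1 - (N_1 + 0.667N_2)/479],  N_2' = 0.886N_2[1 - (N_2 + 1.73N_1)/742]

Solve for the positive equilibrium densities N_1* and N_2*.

Setting both brackets to zero gives the nullclines N_1 + 0.667N_2 = 479 and 1.73N_1 + N_2 = 742.
Substituting N_2 = 742 - 1.73N_1 into the first: N_1(1 - 0.667·1.73) = 479 - 0.667·742.
So N_1* = -15.9/-0.154 = 103, and then N_2* = 742 - 1.73·103 = 563.

N_1* ≈ 103, N_2* ≈ 563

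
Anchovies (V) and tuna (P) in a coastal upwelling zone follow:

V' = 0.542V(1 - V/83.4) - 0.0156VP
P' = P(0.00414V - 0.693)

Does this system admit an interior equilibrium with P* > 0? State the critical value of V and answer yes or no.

Threshold V = 167; K < 167, so no, the predator goes extinct.

The predator equation gives dP/dt > 0 only when V > 0.693/0.00414 = 167.
Without the predator, V → K = 83.4. Since 83.4 < 167, the predator cannot invade.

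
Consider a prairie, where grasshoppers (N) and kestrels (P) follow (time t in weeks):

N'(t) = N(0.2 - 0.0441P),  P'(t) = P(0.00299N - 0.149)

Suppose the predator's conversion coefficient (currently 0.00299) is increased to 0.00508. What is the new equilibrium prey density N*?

N* ≈ 29.3

At the interior fixed point, setting dP/dt = 0 with P > 0 fixes N* = (predator death rate)/(NP coefficient) — independent of the other coefficients.
With the change, N* = 0.149/0.00508 = 29.3; it falls from 49.8.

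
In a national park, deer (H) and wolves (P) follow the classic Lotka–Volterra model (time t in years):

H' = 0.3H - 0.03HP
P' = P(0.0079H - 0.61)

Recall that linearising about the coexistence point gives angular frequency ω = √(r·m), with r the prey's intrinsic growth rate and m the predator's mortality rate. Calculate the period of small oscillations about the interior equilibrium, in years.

Here r = 0.3 and m = 0.61, so r·m = 0.183.
ω = √0.183 = 0.428 per year, hence T = 2π/ω ≈ 14.7 years.

T ≈ 14.7 years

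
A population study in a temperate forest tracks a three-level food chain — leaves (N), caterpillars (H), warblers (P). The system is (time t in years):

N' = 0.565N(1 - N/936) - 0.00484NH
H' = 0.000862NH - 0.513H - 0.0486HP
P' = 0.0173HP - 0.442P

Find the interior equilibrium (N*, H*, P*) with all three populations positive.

From dP/dt = 0: 0.0173H* = 0.442, so H* = 25.5.
From dN/dt = 0: 0.565(1 - N*/936) = 0.00484·25.5, giving N* = 936·(1 - 0.219) = 731.
From dH/dt = 0: 0.000862·731 - 0.513 = 0.0486P*, so P* = 0.117/0.0486 = 2.41.

N* ≈ 731, H* ≈ 25.5, P* ≈ 2.41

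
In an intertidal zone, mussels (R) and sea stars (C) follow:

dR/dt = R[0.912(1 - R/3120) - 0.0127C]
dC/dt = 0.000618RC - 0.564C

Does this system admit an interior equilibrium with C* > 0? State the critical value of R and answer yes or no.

The predator equation gives dC/dt > 0 only when R > 0.564/0.000618 = 913.
Without the predator, R → K = 3120. Since 3120 > 913, the predator can invade and persist.

Threshold R = 913; K > 913, so yes, the predator persists.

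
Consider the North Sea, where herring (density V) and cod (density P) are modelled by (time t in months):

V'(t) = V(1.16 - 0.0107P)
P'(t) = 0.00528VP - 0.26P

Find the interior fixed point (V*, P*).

V* ≈ 49.2, P* ≈ 108

Set dP/dt = 0 with P > 0: 0.00528V - 0.26 = 0, so V* = 0.26/0.00528 = 49.2.
Set dV/dt = 0 with V > 0: 1.16 - 0.0107P = 0, so P* = 1.16/0.0107 = 108.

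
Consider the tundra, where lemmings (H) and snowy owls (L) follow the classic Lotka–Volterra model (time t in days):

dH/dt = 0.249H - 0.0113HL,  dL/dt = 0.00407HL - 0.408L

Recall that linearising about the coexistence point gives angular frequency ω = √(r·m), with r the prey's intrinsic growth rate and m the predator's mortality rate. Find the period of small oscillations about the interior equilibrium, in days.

T ≈ 19.7 days

Here r = 0.249 and m = 0.408, so r·m = 0.102.
ω = √0.102 = 0.319 per day, hence T = 2π/ω ≈ 19.7 days.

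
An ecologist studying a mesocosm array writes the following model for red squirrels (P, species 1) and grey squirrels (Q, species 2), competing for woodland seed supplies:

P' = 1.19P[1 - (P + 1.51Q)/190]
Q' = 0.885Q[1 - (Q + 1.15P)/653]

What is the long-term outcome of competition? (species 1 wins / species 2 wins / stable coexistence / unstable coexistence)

species 2 excludes species 1

Compare the nullcline intercepts: K1/α12 = 190/1.51 = 126 < K2 = 653; K2/α21 = 653/1.15 = 568 > K1 = 190.
Since the inequalities point opposite ways, species 2 can invade but species 1 cannot.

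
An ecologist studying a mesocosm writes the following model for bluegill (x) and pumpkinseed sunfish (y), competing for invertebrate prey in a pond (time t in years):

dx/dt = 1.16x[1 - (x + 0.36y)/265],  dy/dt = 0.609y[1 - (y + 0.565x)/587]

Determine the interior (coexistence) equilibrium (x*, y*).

Setting both brackets to zero gives the nullclines x + 0.36y = 265 and 0.565x + y = 587.
Substituting y = 587 - 0.565x into the first: x(1 - 0.36·0.565) = 265 - 0.36·587.
So x* = 53.7/0.797 = 67.4, and then y* = 587 - 0.565·67.4 = 549.

x* ≈ 67.4, y* ≈ 549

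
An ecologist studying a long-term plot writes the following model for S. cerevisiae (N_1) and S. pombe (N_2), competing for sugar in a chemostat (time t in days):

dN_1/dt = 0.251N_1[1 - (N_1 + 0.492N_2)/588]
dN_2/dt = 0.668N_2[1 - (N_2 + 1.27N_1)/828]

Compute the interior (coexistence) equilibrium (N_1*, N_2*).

N_1* ≈ 481, N_2* ≈ 217

Setting both brackets to zero gives the nullclines N_1 + 0.492N_2 = 588 and 1.27N_1 + N_2 = 828.
Substituting N_2 = 828 - 1.27N_1 into the first: N_1(1 - 0.492·1.27) = 588 - 0.492·828.
So N_1* = 181/0.375 = 481, and then N_2* = 828 - 1.27·481 = 217.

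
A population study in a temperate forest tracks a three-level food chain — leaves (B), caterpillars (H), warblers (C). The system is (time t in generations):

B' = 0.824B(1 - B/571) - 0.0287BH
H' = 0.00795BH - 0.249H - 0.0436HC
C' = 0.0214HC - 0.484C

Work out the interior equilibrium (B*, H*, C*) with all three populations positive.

B* ≈ 121, H* ≈ 22.6, C* ≈ 16.4

From dC/dt = 0: 0.0214H* = 0.484, so H* = 22.6.
From dB/dt = 0: 0.824(1 - B*/571) = 0.0287·22.6, giving B* = 571·(1 - 0.788) = 121.
From dH/dt = 0: 0.00795·121 - 0.249 = 0.0436C*, so C* = 0.715/0.0436 = 16.4.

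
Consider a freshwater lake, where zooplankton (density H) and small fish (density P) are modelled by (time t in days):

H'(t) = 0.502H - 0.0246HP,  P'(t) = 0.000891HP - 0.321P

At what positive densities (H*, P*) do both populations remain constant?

Set dP/dt = 0 with P > 0: 0.000891H - 0.321 = 0, so H* = 0.321/0.000891 = 360.
Set dH/dt = 0 with H > 0: 0.502 - 0.0246P = 0, so P* = 0.502/0.0246 = 20.4.

H* ≈ 360, P* ≈ 20.4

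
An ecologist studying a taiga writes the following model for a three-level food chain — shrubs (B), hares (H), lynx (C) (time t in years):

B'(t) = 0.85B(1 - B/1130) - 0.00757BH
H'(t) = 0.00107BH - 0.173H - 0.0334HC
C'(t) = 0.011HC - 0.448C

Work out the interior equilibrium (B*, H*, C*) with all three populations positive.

B* ≈ 720, H* ≈ 40.7, C* ≈ 17.9

From dC/dt = 0: 0.011H* = 0.448, so H* = 40.7.
From dB/dt = 0: 0.85(1 - B*/1130) = 0.00757·40.7, giving B* = 1130·(1 - 0.363) = 720.
From dH/dt = 0: 0.00107·720 - 0.173 = 0.0334C*, so C* = 0.598/0.0334 = 17.9.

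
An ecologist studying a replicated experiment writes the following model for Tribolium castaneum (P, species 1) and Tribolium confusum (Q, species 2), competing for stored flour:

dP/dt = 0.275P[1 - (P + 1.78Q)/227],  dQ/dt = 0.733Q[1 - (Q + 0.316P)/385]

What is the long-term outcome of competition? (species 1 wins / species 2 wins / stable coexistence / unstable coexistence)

Compare the nullcline intercepts: K1/α12 = 227/1.78 = 128 < K2 = 385; K2/α21 = 385/0.316 = 1220 > K1 = 227.
Since the inequalities point opposite ways, species 2 can invade but species 1 cannot.

species 2 excludes species 1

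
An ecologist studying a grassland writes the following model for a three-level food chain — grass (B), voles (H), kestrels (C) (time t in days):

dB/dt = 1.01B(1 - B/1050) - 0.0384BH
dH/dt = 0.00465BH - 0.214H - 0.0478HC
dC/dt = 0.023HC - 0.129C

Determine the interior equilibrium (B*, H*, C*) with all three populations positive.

B* ≈ 826, H* ≈ 5.61, C* ≈ 75.9

From dC/dt = 0: 0.023H* = 0.129, so H* = 5.61.
From dB/dt = 0: 1.01(1 - B*/1050) = 0.0384·5.61, giving B* = 1050·(1 - 0.213) = 826.
From dH/dt = 0: 0.00465·826 - 0.214 = 0.0478C*, so C* = 3.63/0.0478 = 75.9.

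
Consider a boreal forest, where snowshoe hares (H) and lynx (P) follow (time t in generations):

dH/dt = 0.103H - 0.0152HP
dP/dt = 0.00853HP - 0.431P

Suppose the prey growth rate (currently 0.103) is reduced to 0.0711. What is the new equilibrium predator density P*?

At the interior fixed point, setting dH/dt = 0 with H > 0 fixes P* = (prey growth rate)/(HP coefficient) — independent of the other coefficients.
With the change, P* = 0.0711/0.0152 = 4.68; it falls from 6.78.

P* ≈ 4.68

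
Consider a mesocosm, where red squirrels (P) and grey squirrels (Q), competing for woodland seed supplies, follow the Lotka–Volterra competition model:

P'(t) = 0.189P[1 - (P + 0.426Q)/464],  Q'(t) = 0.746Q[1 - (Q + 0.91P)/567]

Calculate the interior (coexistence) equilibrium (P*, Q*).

Setting both brackets to zero gives the nullclines P + 0.426Q = 464 and 0.91P + Q = 567.
Substituting Q = 567 - 0.91P into the first: P(1 - 0.426·0.91) = 464 - 0.426·567.
So P* = 222/0.612 = 363, and then Q* = 567 - 0.91·363 = 236.

P* ≈ 363, Q* ≈ 236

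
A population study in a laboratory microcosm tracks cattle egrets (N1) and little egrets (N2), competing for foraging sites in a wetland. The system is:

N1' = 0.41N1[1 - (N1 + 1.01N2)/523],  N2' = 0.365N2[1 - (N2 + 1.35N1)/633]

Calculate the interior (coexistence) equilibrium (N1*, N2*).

Setting both brackets to zero gives the nullclines N1 + 1.01N2 = 523 and 1.35N1 + N2 = 633.
Substituting N2 = 633 - 1.35N1 into the first: N1(1 - 1.01·1.35) = 523 - 1.01·633.
So N1* = -116/-0.364 = 320, and then N2* = 633 - 1.35·320 = 201.

N1* ≈ 320, N2* ≈ 201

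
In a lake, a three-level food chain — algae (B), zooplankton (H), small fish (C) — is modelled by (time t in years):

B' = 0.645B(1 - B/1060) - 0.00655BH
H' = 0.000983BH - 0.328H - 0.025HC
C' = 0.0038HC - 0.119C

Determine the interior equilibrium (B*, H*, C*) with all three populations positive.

B* ≈ 723, H* ≈ 31.3, C* ≈ 15.3

From dC/dt = 0: 0.0038H* = 0.119, so H* = 31.3.
From dB/dt = 0: 0.645(1 - B*/1060) = 0.00655·31.3, giving B* = 1060·(1 - 0.318) = 723.
From dH/dt = 0: 0.000983·723 - 0.328 = 0.025C*, so C* = 0.383/0.025 = 15.3.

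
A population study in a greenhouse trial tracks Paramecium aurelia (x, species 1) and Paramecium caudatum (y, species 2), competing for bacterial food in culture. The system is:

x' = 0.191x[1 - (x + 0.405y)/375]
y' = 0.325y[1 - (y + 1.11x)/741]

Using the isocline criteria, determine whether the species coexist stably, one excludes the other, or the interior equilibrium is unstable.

Compare the nullcline intercepts: K1/α12 = 375/0.405 = 926 > K2 = 741; K2/α21 = 741/1.11 = 668 > K1 = 375.
Since both inequalities hold, each species can invade when rare, so the interior equilibrium is stable.

stable coexistence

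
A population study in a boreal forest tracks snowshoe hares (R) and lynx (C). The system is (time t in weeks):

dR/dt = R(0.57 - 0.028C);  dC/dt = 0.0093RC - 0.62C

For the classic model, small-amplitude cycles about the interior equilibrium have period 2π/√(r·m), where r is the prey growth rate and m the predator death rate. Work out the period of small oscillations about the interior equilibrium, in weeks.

Here r = 0.57 and m = 0.62, so r·m = 0.353.
ω = √0.353 = 0.594 per week, hence T = 2π/ω ≈ 10.6 weeks.

T ≈ 10.6 weeks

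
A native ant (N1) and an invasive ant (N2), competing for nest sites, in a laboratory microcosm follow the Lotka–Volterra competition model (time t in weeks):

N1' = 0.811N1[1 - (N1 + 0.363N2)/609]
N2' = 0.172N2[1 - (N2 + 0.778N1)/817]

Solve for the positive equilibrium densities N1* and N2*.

Setting both brackets to zero gives the nullclines N1 + 0.363N2 = 609 and 0.778N1 + N2 = 817.
Substituting N2 = 817 - 0.778N1 into the first: N1(1 - 0.363·0.778) = 609 - 0.363·817.
So N1* = 312/0.718 = 435, and then N2* = 817 - 0.778·435 = 478.

N1* ≈ 435, N2* ≈ 478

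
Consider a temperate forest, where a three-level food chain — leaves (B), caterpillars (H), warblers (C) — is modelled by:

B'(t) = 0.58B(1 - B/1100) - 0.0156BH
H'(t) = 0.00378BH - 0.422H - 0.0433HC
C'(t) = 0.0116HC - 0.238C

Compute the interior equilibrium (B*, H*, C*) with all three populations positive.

From dC/dt = 0: 0.0116H* = 0.238, so H* = 20.5.
From dB/dt = 0: 0.58(1 - B*/1100) = 0.0156·20.5, giving B* = 1100·(1 - 0.552) = 493.
From dH/dt = 0: 0.00378·493 - 0.422 = 0.0433C*, so C* = 1.44/0.0433 = 33.3.

B* ≈ 493, H* ≈ 20.5, C* ≈ 33.3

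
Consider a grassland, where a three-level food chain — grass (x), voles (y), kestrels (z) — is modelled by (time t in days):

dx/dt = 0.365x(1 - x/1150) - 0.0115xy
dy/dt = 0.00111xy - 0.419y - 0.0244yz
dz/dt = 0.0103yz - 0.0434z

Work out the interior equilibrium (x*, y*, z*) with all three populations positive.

x* ≈ 997, y* ≈ 4.21, z* ≈ 28.2

From dz/dt = 0: 0.0103y* = 0.0434, so y* = 4.21.
From dx/dt = 0: 0.365(1 - x*/1150) = 0.0115·4.21, giving x* = 1150·(1 - 0.133) = 997.
From dy/dt = 0: 0.00111·997 - 0.419 = 0.0244z*, so z* = 0.688/0.0244 = 28.2.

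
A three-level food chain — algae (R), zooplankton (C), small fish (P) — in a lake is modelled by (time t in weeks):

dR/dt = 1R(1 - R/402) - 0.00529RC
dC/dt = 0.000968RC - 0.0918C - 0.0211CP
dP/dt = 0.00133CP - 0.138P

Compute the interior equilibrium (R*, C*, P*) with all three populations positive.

R* ≈ 181, C* ≈ 104, P* ≈ 3.97

From dP/dt = 0: 0.00133C* = 0.138, so C* = 104.
From dR/dt = 0: 1(1 - R*/402) = 0.00529·104, giving R* = 402·(1 - 0.549) = 181.
From dC/dt = 0: 0.000968·181 - 0.0918 = 0.0211P*, so P* = 0.0837/0.0211 = 3.97.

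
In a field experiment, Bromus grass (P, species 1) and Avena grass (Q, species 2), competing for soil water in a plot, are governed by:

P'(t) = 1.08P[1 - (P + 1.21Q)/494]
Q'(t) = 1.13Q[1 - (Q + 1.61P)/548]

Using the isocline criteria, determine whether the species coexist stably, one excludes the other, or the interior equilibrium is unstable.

unstable coexistence (outcome depends on initial conditions)

Compare the nullcline intercepts: K1/α12 = 494/1.21 = 408 < K2 = 548; K2/α21 = 548/1.61 = 340 < K1 = 494.
Since both are reversed, neither can invade when rare; the interior point is a saddle.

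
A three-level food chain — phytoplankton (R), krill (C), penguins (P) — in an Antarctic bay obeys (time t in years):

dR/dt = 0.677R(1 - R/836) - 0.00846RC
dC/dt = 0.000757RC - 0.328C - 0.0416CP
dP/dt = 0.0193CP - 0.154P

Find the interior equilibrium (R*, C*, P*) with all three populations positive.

From dP/dt = 0: 0.0193C* = 0.154, so C* = 7.98.
From dR/dt = 0: 0.677(1 - R*/836) = 0.00846·7.98, giving R* = 836·(1 - 0.0997) = 753.
From dC/dt = 0: 0.000757·753 - 0.328 = 0.0416P*, so P* = 0.242/0.0416 = 5.81.

R* ≈ 753, C* ≈ 7.98, P* ≈ 5.81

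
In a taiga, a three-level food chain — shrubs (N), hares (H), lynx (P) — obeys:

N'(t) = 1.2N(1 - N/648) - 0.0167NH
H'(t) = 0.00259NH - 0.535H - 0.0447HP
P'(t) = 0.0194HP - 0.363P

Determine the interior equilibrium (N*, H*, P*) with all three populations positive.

N* ≈ 479, H* ≈ 18.7, P* ≈ 15.8

From dP/dt = 0: 0.0194H* = 0.363, so H* = 18.7.
From dN/dt = 0: 1.2(1 - N*/648) = 0.0167·18.7, giving N* = 648·(1 - 0.26) = 479.
From dH/dt = 0: 0.00259·479 - 0.535 = 0.0447P*, so P* = 0.706/0.0447 = 15.8.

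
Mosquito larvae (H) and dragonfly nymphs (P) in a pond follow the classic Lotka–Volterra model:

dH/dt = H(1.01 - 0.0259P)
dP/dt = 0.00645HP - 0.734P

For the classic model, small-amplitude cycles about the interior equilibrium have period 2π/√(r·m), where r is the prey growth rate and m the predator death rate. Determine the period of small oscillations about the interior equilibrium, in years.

T ≈ 7.3 years

Here r = 1.01 and m = 0.734, so r·m = 0.741.
ω = √0.741 = 0.861 per year, hence T = 2π/ω ≈ 7.3 years.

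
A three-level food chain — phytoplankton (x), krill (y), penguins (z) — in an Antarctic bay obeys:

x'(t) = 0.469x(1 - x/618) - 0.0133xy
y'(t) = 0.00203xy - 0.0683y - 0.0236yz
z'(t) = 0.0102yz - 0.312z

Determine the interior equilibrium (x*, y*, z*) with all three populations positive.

From dz/dt = 0: 0.0102y* = 0.312, so y* = 30.6.
From dx/dt = 0: 0.469(1 - x*/618) = 0.0133·30.6, giving x* = 618·(1 - 0.867) = 81.9.
From dy/dt = 0: 0.00203·81.9 - 0.0683 = 0.0236z*, so z* = 0.098/0.0236 = 4.15.

x* ≈ 81.9, y* ≈ 30.6, z* ≈ 4.15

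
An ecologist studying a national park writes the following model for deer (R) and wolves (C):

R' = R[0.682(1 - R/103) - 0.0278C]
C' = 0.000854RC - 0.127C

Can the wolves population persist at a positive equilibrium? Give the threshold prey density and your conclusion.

Threshold R = 149; K < 149, so no, the predator goes extinct.

The predator equation gives dC/dt > 0 only when R > 0.127/0.000854 = 149.
Without the predator, R → K = 103. Since 103 < 149, the predator cannot invade.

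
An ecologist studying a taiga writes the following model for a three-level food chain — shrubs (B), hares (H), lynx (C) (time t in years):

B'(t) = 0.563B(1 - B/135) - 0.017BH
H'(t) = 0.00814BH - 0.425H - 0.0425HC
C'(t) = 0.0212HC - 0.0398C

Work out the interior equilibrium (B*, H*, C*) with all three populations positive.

B* ≈ 127, H* ≈ 1.88, C* ≈ 14.4

From dC/dt = 0: 0.0212H* = 0.0398, so H* = 1.88.
From dB/dt = 0: 0.563(1 - B*/135) = 0.017·1.88, giving B* = 135·(1 - 0.0567) = 127.
From dH/dt = 0: 0.00814·127 - 0.425 = 0.0425C*, so C* = 0.612/0.0425 = 14.4.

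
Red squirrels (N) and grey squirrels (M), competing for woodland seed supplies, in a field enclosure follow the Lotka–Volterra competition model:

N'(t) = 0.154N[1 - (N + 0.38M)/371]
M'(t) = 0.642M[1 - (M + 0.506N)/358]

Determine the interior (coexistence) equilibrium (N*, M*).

Setting both brackets to zero gives the nullclines N + 0.38M = 371 and 0.506N + M = 358.
Substituting M = 358 - 0.506N into the first: N(1 - 0.38·0.506) = 371 - 0.38·358.
So N* = 235/0.808 = 291, and then M* = 358 - 0.506·291 = 211.

N* ≈ 291, M* ≈ 211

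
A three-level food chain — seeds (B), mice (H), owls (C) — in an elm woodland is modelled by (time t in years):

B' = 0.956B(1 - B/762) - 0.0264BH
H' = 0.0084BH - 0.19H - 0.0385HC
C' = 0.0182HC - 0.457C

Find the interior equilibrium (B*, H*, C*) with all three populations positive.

B* ≈ 234, H* ≈ 25.1, C* ≈ 46

From dC/dt = 0: 0.0182H* = 0.457, so H* = 25.1.
From dB/dt = 0: 0.956(1 - B*/762) = 0.0264·25.1, giving B* = 762·(1 - 0.693) = 234.
From dH/dt = 0: 0.0084·234 - 0.19 = 0.0385C*, so C* = 1.77/0.0385 = 46.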